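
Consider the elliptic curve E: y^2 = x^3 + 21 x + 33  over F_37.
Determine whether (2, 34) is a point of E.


Check whether y^2 = x^3 + 21 x + 33 (mod 37) for (x, y) = (2, 34).
LHS: y^2 = 34^2 mod 37 = 9
RHS: x^3 + 21 x + 33 = 2^3 + 21*2 + 33 mod 37 = 9
LHS = RHS

Yes, on the curve


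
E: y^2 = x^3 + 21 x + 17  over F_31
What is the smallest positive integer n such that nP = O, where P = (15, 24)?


Compute successive multiples of P until we hit O:
  1P = (15, 24)
  2P = (2, 25)
  3P = (3, 18)
  4P = (21, 4)
  5P = (13, 21)
  6P = (13, 10)
  7P = (21, 27)
  8P = (3, 13)
  ... (continuing to 11P)
  11P = O

ord(P) = 11


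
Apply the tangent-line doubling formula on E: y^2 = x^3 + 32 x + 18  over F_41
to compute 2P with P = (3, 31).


Doubling: s = (3 x1^2 + a) / (2 y1)
s = (3*3^2 + 32) / (2*31) mod 41 = 36
x3 = s^2 - 2 x1 mod 41 = 36^2 - 2*3 = 19
y3 = s (x1 - x3) - y1 mod 41 = 36 * (3 - 19) - 31 = 8

2P = (19, 8)


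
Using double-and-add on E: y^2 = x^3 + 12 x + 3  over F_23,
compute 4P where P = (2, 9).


k = 4 = 100_2 (binary, LSB first: 001)
Double-and-add from P = (2, 9):
  bit 0 = 0: acc unchanged = O
  bit 1 = 0: acc unchanged = O
  bit 2 = 1: acc = O + (20, 20) = (20, 20)

4P = (20, 20)


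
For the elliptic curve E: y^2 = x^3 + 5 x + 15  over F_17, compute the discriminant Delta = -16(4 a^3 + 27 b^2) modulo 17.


4 a^3 + 27 b^2 = 4*5^3 + 27*15^2 = 500 + 6075 = 6575
Delta = -16 * (6575) = -105200
Delta mod 17 = 13

Delta = 13 (mod 17)


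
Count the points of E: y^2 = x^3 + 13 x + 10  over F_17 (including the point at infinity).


For each x in F_17, count y with y^2 = x^3 + 13 x + 10 mod 17:
  x = 3: RHS = 8, y in [5, 12]  -> 2 point(s)
  x = 5: RHS = 13, y in [8, 9]  -> 2 point(s)
  x = 6: RHS = 15, y in [7, 10]  -> 2 point(s)
  x = 7: RHS = 2, y in [6, 11]  -> 2 point(s)
  x = 10: RHS = 1, y in [1, 16]  -> 2 point(s)
  x = 13: RHS = 13, y in [8, 9]  -> 2 point(s)
  x = 16: RHS = 13, y in [8, 9]  -> 2 point(s)
Affine points: 14. Add the point at infinity: total = 15.

#E(F_17) = 15


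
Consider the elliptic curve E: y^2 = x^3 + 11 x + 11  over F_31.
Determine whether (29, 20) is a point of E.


Check whether y^2 = x^3 + 11 x + 11 (mod 31) for (x, y) = (29, 20).
LHS: y^2 = 20^2 mod 31 = 28
RHS: x^3 + 11 x + 11 = 29^3 + 11*29 + 11 mod 31 = 12
LHS != RHS

No, not on the curve


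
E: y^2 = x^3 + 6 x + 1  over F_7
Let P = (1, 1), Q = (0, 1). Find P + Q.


P != Q, so use the chord formula.
s = (y2 - y1) / (x2 - x1) = (0) / (6) mod 7 = 0
x3 = s^2 - x1 - x2 mod 7 = 0^2 - 1 - 0 = 6
y3 = s (x1 - x3) - y1 mod 7 = 0 * (1 - 6) - 1 = 6

P + Q = (6, 6)


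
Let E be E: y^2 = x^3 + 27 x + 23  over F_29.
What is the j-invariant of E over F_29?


Delta = -16(4 a^3 + 27 b^2) mod 29 = 11
-1728 * (4 a)^3 = -1728 * (4*27)^3 mod 29 = 4
j = 4 * 11^(-1) mod 29 = 3

j = 3 (mod 29)


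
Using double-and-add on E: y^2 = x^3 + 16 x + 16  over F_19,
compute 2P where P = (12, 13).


k = 2 = 10_2 (binary, LSB first: 01)
Double-and-add from P = (12, 13):
  bit 0 = 0: acc unchanged = O
  bit 1 = 1: acc = O + (6, 10) = (6, 10)

2P = (6, 10)


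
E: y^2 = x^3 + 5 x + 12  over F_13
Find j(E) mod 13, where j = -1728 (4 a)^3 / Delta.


Delta = -16(4 a^3 + 27 b^2) mod 13 = 5
-1728 * (4 a)^3 = -1728 * (4*5)^3 mod 13 = 5
j = 5 * 5^(-1) mod 13 = 1

j = 1 (mod 13)


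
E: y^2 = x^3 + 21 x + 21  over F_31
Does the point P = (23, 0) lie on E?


Check whether y^2 = x^3 + 21 x + 21 (mod 31) for (x, y) = (23, 0).
LHS: y^2 = 0^2 mod 31 = 0
RHS: x^3 + 21 x + 21 = 23^3 + 21*23 + 21 mod 31 = 23
LHS != RHS

No, not on the curve


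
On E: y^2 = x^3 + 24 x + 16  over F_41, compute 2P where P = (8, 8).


Doubling: s = (3 x1^2 + a) / (2 y1)
s = (3*8^2 + 24) / (2*8) mod 41 = 34
x3 = s^2 - 2 x1 mod 41 = 34^2 - 2*8 = 33
y3 = s (x1 - x3) - y1 mod 41 = 34 * (8 - 33) - 8 = 3

2P = (33, 3)


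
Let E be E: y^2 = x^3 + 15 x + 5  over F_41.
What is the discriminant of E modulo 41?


4 a^3 + 27 b^2 = 4*15^3 + 27*5^2 = 13500 + 675 = 14175
Delta = -16 * (14175) = -226800
Delta mod 41 = 12

Delta = 12 (mod 41)


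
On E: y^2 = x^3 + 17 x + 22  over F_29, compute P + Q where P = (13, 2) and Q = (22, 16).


P != Q, so use the chord formula.
s = (y2 - y1) / (x2 - x1) = (14) / (9) mod 29 = 8
x3 = s^2 - x1 - x2 mod 29 = 8^2 - 13 - 22 = 0
y3 = s (x1 - x3) - y1 mod 29 = 8 * (13 - 0) - 2 = 15

P + Q = (0, 15)


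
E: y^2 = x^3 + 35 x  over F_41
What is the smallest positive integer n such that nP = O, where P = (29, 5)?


Compute successive multiples of P until we hit O:
  1P = (29, 5)
  2P = (20, 34)
  3P = (12, 4)
  4P = (21, 22)
  5P = (0, 0)
  6P = (21, 19)
  7P = (12, 37)
  8P = (20, 7)
  ... (continuing to 10P)
  10P = O

ord(P) = 10


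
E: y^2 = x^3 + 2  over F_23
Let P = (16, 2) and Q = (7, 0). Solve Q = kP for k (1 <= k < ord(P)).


Enumerate multiples of P until we hit Q = (7, 0):
  1P = (16, 2)
  2P = (9, 8)
  3P = (10, 6)
  4P = (0, 18)
  5P = (8, 13)
  6P = (7, 0)
Match found at i = 6.

k = 6


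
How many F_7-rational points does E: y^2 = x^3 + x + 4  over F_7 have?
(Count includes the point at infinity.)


For each x in F_7, count y with y^2 = x^3 + 1 x + 4 mod 7:
  x = 0: RHS = 4, y in [2, 5]  -> 2 point(s)
  x = 2: RHS = 0, y in [0]  -> 1 point(s)
  x = 4: RHS = 2, y in [3, 4]  -> 2 point(s)
  x = 5: RHS = 1, y in [1, 6]  -> 2 point(s)
  x = 6: RHS = 2, y in [3, 4]  -> 2 point(s)
Affine points: 9. Add the point at infinity: total = 10.

#E(F_7) = 10


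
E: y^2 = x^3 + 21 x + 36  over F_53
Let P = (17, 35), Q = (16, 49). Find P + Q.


P != Q, so use the chord formula.
s = (y2 - y1) / (x2 - x1) = (14) / (52) mod 53 = 39
x3 = s^2 - x1 - x2 mod 53 = 39^2 - 17 - 16 = 4
y3 = s (x1 - x3) - y1 mod 53 = 39 * (17 - 4) - 35 = 48

P + Q = (4, 48)


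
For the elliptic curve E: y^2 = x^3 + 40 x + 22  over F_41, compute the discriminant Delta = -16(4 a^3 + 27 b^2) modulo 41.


4 a^3 + 27 b^2 = 4*40^3 + 27*22^2 = 256000 + 13068 = 269068
Delta = -16 * (269068) = -4305088
Delta mod 41 = 35

Delta = 35 (mod 41)


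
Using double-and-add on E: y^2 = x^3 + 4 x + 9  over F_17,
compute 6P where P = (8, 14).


k = 6 = 110_2 (binary, LSB first: 011)
Double-and-add from P = (8, 14):
  bit 0 = 0: acc unchanged = O
  bit 1 = 1: acc = O + (16, 15) = (16, 15)
  bit 2 = 1: acc = (16, 15) + (4, 15) = (14, 2)

6P = (14, 2)


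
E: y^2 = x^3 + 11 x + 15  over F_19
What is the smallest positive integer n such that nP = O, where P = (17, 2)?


Compute successive multiples of P until we hit O:
  1P = (17, 2)
  2P = (5, 10)
  3P = (8, 11)
  4P = (14, 14)
  5P = (4, 3)
  6P = (7, 6)
  7P = (2, 11)
  8P = (11, 2)
  ... (continuing to 21P)
  21P = O

ord(P) = 21


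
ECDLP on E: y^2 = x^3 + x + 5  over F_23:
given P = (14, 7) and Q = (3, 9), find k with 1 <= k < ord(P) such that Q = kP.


Enumerate multiples of P until we hit Q = (3, 9):
  1P = (14, 7)
  2P = (19, 11)
  3P = (21, 15)
  4P = (17, 6)
  5P = (10, 7)
  6P = (22, 16)
  7P = (3, 14)
  8P = (18, 6)
  9P = (4, 2)
  10P = (11, 6)
  11P = (16, 0)
  12P = (11, 17)
  13P = (4, 21)
  14P = (18, 17)
  15P = (3, 9)
Match found at i = 15.

k = 15


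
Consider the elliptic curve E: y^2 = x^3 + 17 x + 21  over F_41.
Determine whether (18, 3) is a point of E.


Check whether y^2 = x^3 + 17 x + 21 (mod 41) for (x, y) = (18, 3).
LHS: y^2 = 3^2 mod 41 = 9
RHS: x^3 + 17 x + 21 = 18^3 + 17*18 + 21 mod 41 = 9
LHS = RHS

Yes, on the curve


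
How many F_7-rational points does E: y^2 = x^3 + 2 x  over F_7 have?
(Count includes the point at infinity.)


For each x in F_7, count y with y^2 = x^3 + 2 x + 0 mod 7:
  x = 0: RHS = 0, y in [0]  -> 1 point(s)
  x = 4: RHS = 2, y in [3, 4]  -> 2 point(s)
  x = 5: RHS = 2, y in [3, 4]  -> 2 point(s)
  x = 6: RHS = 4, y in [2, 5]  -> 2 point(s)
Affine points: 7. Add the point at infinity: total = 8.

#E(F_7) = 8


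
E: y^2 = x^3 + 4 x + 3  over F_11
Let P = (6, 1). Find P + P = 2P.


Doubling: s = (3 x1^2 + a) / (2 y1)
s = (3*6^2 + 4) / (2*1) mod 11 = 1
x3 = s^2 - 2 x1 mod 11 = 1^2 - 2*6 = 0
y3 = s (x1 - x3) - y1 mod 11 = 1 * (6 - 0) - 1 = 5

2P = (0, 5)


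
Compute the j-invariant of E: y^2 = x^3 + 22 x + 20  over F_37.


Delta = -16(4 a^3 + 27 b^2) mod 37 = 21
-1728 * (4 a)^3 = -1728 * (4*22)^3 mod 37 = 29
j = 29 * 21^(-1) mod 37 = 19

j = 19 (mod 37)


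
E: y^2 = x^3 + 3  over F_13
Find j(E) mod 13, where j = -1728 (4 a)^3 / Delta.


Delta = -16(4 a^3 + 27 b^2) mod 13 = 12
-1728 * (4 a)^3 = -1728 * (4*0)^3 mod 13 = 0
j = 0 * 12^(-1) mod 13 = 0

j = 0 (mod 13)


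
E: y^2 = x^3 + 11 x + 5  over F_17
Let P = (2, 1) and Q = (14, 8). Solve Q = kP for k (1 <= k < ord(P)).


Enumerate multiples of P until we hit Q = (14, 8):
  1P = (2, 1)
  2P = (5, 7)
  3P = (14, 9)
  4P = (9, 0)
  5P = (14, 8)
Match found at i = 5.

k = 5


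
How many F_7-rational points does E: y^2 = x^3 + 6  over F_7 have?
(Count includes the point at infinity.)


For each x in F_7, count y with y^2 = x^3 + 0 x + 6 mod 7:
  x = 1: RHS = 0, y in [0]  -> 1 point(s)
  x = 2: RHS = 0, y in [0]  -> 1 point(s)
  x = 4: RHS = 0, y in [0]  -> 1 point(s)
Affine points: 3. Add the point at infinity: total = 4.

#E(F_7) = 4


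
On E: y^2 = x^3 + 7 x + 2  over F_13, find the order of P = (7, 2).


Compute successive multiples of P until we hit O:
  1P = (7, 2)
  2P = (9, 12)
  3P = (9, 1)
  4P = (7, 11)
  5P = O

ord(P) = 5


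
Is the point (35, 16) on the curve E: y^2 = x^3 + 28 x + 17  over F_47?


Check whether y^2 = x^3 + 28 x + 17 (mod 47) for (x, y) = (35, 16).
LHS: y^2 = 16^2 mod 47 = 21
RHS: x^3 + 28 x + 17 = 35^3 + 28*35 + 17 mod 47 = 21
LHS = RHS

Yes, on the curve


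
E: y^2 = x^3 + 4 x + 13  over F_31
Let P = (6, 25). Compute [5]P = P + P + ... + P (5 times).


k = 5 = 101_2 (binary, LSB first: 101)
Double-and-add from P = (6, 25):
  bit 0 = 1: acc = O + (6, 25) = (6, 25)
  bit 1 = 0: acc unchanged = (6, 25)
  bit 2 = 1: acc = (6, 25) + (29, 11) = (1, 7)

5P = (1, 7)


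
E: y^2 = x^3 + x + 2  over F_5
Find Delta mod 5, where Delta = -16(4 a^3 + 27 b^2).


4 a^3 + 27 b^2 = 4*1^3 + 27*2^2 = 4 + 108 = 112
Delta = -16 * (112) = -1792
Delta mod 5 = 3

Delta = 3 (mod 5)


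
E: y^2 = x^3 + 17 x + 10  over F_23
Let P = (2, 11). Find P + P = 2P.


Doubling: s = (3 x1^2 + a) / (2 y1)
s = (3*2^2 + 17) / (2*11) mod 23 = 17
x3 = s^2 - 2 x1 mod 23 = 17^2 - 2*2 = 9
y3 = s (x1 - x3) - y1 mod 23 = 17 * (2 - 9) - 11 = 8

2P = (9, 8)


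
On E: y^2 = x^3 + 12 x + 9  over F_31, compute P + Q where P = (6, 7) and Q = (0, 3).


P != Q, so use the chord formula.
s = (y2 - y1) / (x2 - x1) = (27) / (25) mod 31 = 11
x3 = s^2 - x1 - x2 mod 31 = 11^2 - 6 - 0 = 22
y3 = s (x1 - x3) - y1 mod 31 = 11 * (6 - 22) - 7 = 3

P + Q = (22, 3)


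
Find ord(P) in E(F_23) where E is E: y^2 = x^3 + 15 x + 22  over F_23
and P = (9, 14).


Compute successive multiples of P until we hit O:
  1P = (9, 14)
  2P = (6, 12)
  3P = (11, 0)
  4P = (6, 11)
  5P = (9, 9)
  6P = O

ord(P) = 6


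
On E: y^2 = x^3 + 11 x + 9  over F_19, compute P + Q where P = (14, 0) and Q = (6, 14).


P != Q, so use the chord formula.
s = (y2 - y1) / (x2 - x1) = (14) / (11) mod 19 = 3
x3 = s^2 - x1 - x2 mod 19 = 3^2 - 14 - 6 = 8
y3 = s (x1 - x3) - y1 mod 19 = 3 * (14 - 8) - 0 = 18

P + Q = (8, 18)


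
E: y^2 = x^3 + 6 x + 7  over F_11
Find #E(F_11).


For each x in F_11, count y with y^2 = x^3 + 6 x + 7 mod 11:
  x = 1: RHS = 3, y in [5, 6]  -> 2 point(s)
  x = 2: RHS = 5, y in [4, 7]  -> 2 point(s)
  x = 9: RHS = 9, y in [3, 8]  -> 2 point(s)
  x = 10: RHS = 0, y in [0]  -> 1 point(s)
Affine points: 7. Add the point at infinity: total = 8.

#E(F_11) = 8


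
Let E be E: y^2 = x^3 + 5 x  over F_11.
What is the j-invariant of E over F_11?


Delta = -16(4 a^3 + 27 b^2) mod 11 = 8
-1728 * (4 a)^3 = -1728 * (4*5)^3 mod 11 = 8
j = 8 * 8^(-1) mod 11 = 1

j = 1 (mod 11)


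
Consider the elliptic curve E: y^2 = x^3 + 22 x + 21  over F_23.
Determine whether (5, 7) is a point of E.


Check whether y^2 = x^3 + 22 x + 21 (mod 23) for (x, y) = (5, 7).
LHS: y^2 = 7^2 mod 23 = 3
RHS: x^3 + 22 x + 21 = 5^3 + 22*5 + 21 mod 23 = 3
LHS = RHS

Yes, on the curve


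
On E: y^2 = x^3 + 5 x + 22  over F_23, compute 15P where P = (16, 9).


k = 15 = 1111_2 (binary, LSB first: 1111)
Double-and-add from P = (16, 9):
  bit 0 = 1: acc = O + (16, 9) = (16, 9)
  bit 1 = 1: acc = (16, 9) + (20, 16) = (3, 8)
  bit 2 = 1: acc = (3, 8) + (7, 20) = (22, 4)
  bit 3 = 1: acc = (22, 4) + (17, 11) = (20, 7)

15P = (20, 7)


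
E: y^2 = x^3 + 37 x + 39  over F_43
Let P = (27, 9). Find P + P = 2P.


Doubling: s = (3 x1^2 + a) / (2 y1)
s = (3*27^2 + 37) / (2*9) mod 43 = 28
x3 = s^2 - 2 x1 mod 43 = 28^2 - 2*27 = 42
y3 = s (x1 - x3) - y1 mod 43 = 28 * (27 - 42) - 9 = 1

2P = (42, 1)


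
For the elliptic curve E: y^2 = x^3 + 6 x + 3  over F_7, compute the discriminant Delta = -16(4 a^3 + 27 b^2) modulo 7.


4 a^3 + 27 b^2 = 4*6^3 + 27*3^2 = 864 + 243 = 1107
Delta = -16 * (1107) = -17712
Delta mod 7 = 5

Delta = 5 (mod 7)


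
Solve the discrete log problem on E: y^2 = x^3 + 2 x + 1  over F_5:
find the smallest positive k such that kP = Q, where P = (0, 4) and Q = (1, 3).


Enumerate multiples of P until we hit Q = (1, 3):
  1P = (0, 4)
  2P = (1, 2)
  3P = (3, 2)
  4P = (3, 3)
  5P = (1, 3)
Match found at i = 5.

k = 5


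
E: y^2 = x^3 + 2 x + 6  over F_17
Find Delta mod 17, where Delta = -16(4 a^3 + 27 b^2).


4 a^3 + 27 b^2 = 4*2^3 + 27*6^2 = 32 + 972 = 1004
Delta = -16 * (1004) = -16064
Delta mod 17 = 1

Delta = 1 (mod 17)


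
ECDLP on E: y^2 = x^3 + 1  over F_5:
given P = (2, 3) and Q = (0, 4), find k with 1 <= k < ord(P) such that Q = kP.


Enumerate multiples of P until we hit Q = (0, 4):
  1P = (2, 3)
  2P = (0, 1)
  3P = (4, 0)
  4P = (0, 4)
Match found at i = 4.

k = 4


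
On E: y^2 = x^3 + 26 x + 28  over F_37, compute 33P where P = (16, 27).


k = 33 = 100001_2 (binary, LSB first: 100001)
Double-and-add from P = (16, 27):
  bit 0 = 1: acc = O + (16, 27) = (16, 27)
  bit 1 = 0: acc unchanged = (16, 27)
  bit 2 = 0: acc unchanged = (16, 27)
  bit 3 = 0: acc unchanged = (16, 27)
  bit 4 = 0: acc unchanged = (16, 27)
  bit 5 = 1: acc = (16, 27) + (12, 12) = (30, 13)

33P = (30, 13)


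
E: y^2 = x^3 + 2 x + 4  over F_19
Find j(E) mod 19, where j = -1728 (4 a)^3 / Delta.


Delta = -16(4 a^3 + 27 b^2) mod 19 = 5
-1728 * (4 a)^3 = -1728 * (4*2)^3 mod 19 = 18
j = 18 * 5^(-1) mod 19 = 15

j = 15 (mod 19)


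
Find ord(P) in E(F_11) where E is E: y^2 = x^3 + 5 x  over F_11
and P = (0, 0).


Compute successive multiples of P until we hit O:
  1P = (0, 0)
  2P = O

ord(P) = 2


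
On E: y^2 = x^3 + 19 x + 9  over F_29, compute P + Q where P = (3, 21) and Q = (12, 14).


P != Q, so use the chord formula.
s = (y2 - y1) / (x2 - x1) = (22) / (9) mod 29 = 25
x3 = s^2 - x1 - x2 mod 29 = 25^2 - 3 - 12 = 1
y3 = s (x1 - x3) - y1 mod 29 = 25 * (3 - 1) - 21 = 0

P + Q = (1, 0)


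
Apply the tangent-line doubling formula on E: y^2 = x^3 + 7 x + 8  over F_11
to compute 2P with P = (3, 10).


Doubling: s = (3 x1^2 + a) / (2 y1)
s = (3*3^2 + 7) / (2*10) mod 11 = 5
x3 = s^2 - 2 x1 mod 11 = 5^2 - 2*3 = 8
y3 = s (x1 - x3) - y1 mod 11 = 5 * (3 - 8) - 10 = 9

2P = (8, 9)


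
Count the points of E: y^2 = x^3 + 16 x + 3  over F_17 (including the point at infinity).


For each x in F_17, count y with y^2 = x^3 + 16 x + 3 mod 17:
  x = 2: RHS = 9, y in [3, 14]  -> 2 point(s)
  x = 5: RHS = 4, y in [2, 15]  -> 2 point(s)
  x = 6: RHS = 9, y in [3, 14]  -> 2 point(s)
  x = 7: RHS = 16, y in [4, 13]  -> 2 point(s)
  x = 9: RHS = 9, y in [3, 14]  -> 2 point(s)
  x = 12: RHS = 2, y in [6, 11]  -> 2 point(s)
  x = 14: RHS = 13, y in [8, 9]  -> 2 point(s)
Affine points: 14. Add the point at infinity: total = 15.

#E(F_17) = 15


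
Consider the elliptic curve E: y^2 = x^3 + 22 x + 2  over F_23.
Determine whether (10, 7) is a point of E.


Check whether y^2 = x^3 + 22 x + 2 (mod 23) for (x, y) = (10, 7).
LHS: y^2 = 7^2 mod 23 = 3
RHS: x^3 + 22 x + 2 = 10^3 + 22*10 + 2 mod 23 = 3
LHS = RHS

Yes, on the curve


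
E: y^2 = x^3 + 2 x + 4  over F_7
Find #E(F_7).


For each x in F_7, count y with y^2 = x^3 + 2 x + 4 mod 7:
  x = 0: RHS = 4, y in [2, 5]  -> 2 point(s)
  x = 1: RHS = 0, y in [0]  -> 1 point(s)
  x = 2: RHS = 2, y in [3, 4]  -> 2 point(s)
  x = 3: RHS = 2, y in [3, 4]  -> 2 point(s)
  x = 6: RHS = 1, y in [1, 6]  -> 2 point(s)
Affine points: 9. Add the point at infinity: total = 10.

#E(F_7) = 10


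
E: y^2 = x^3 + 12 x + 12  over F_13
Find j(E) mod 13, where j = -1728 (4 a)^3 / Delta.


Delta = -16(4 a^3 + 27 b^2) mod 13 = 9
-1728 * (4 a)^3 = -1728 * (4*12)^3 mod 13 = 1
j = 1 * 9^(-1) mod 13 = 3

j = 3 (mod 13)


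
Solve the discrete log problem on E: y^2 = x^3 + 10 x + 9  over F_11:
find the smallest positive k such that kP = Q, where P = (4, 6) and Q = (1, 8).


Enumerate multiples of P until we hit Q = (1, 8):
  1P = (4, 6)
  2P = (1, 3)
  3P = (7, 2)
  4P = (3, 0)
  5P = (7, 9)
  6P = (1, 8)
Match found at i = 6.

k = 6


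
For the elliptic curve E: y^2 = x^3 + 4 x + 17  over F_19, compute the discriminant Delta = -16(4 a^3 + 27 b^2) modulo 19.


4 a^3 + 27 b^2 = 4*4^3 + 27*17^2 = 256 + 7803 = 8059
Delta = -16 * (8059) = -128944
Delta mod 19 = 9

Delta = 9 (mod 19)


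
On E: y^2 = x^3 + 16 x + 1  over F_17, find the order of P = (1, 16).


Compute successive multiples of P until we hit O:
  1P = (1, 16)
  2P = (16, 16)
  3P = (0, 1)
  4P = (3, 5)
  5P = (5, 6)
  6P = (13, 14)
  7P = (12, 0)
  8P = (13, 3)
  ... (continuing to 14P)
  14P = O

ord(P) = 14


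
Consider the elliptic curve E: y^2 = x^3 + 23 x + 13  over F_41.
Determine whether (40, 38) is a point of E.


Check whether y^2 = x^3 + 23 x + 13 (mod 41) for (x, y) = (40, 38).
LHS: y^2 = 38^2 mod 41 = 9
RHS: x^3 + 23 x + 13 = 40^3 + 23*40 + 13 mod 41 = 30
LHS != RHS

No, not on the curve


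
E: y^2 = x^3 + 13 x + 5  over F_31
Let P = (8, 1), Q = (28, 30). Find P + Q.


P != Q, so use the chord formula.
s = (y2 - y1) / (x2 - x1) = (29) / (20) mod 31 = 3
x3 = s^2 - x1 - x2 mod 31 = 3^2 - 8 - 28 = 4
y3 = s (x1 - x3) - y1 mod 31 = 3 * (8 - 4) - 1 = 11

P + Q = (4, 11)


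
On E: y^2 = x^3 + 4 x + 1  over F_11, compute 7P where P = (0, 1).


k = 7 = 111_2 (binary, LSB first: 111)
Double-and-add from P = (0, 1):
  bit 0 = 1: acc = O + (0, 1) = (0, 1)
  bit 1 = 1: acc = (0, 1) + (4, 2) = (5, 6)
  bit 2 = 1: acc = (5, 6) + (7, 3) = (4, 9)

7P = (4, 9)


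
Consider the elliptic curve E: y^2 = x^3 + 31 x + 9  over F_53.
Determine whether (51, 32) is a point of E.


Check whether y^2 = x^3 + 31 x + 9 (mod 53) for (x, y) = (51, 32).
LHS: y^2 = 32^2 mod 53 = 17
RHS: x^3 + 31 x + 9 = 51^3 + 31*51 + 9 mod 53 = 45
LHS != RHS

No, not on the curve


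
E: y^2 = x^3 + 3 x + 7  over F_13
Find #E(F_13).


For each x in F_13, count y with y^2 = x^3 + 3 x + 7 mod 13:
  x = 3: RHS = 4, y in [2, 11]  -> 2 point(s)
  x = 5: RHS = 4, y in [2, 11]  -> 2 point(s)
  x = 8: RHS = 10, y in [6, 7]  -> 2 point(s)
  x = 9: RHS = 9, y in [3, 10]  -> 2 point(s)
  x = 10: RHS = 10, y in [6, 7]  -> 2 point(s)
  x = 12: RHS = 3, y in [4, 9]  -> 2 point(s)
Affine points: 12. Add the point at infinity: total = 13.

#E(F_13) = 13


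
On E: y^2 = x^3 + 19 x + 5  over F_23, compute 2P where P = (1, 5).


Doubling: s = (3 x1^2 + a) / (2 y1)
s = (3*1^2 + 19) / (2*5) mod 23 = 16
x3 = s^2 - 2 x1 mod 23 = 16^2 - 2*1 = 1
y3 = s (x1 - x3) - y1 mod 23 = 16 * (1 - 1) - 5 = 18

2P = (1, 18)


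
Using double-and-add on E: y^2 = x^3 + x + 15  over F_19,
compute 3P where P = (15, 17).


k = 3 = 11_2 (binary, LSB first: 11)
Double-and-add from P = (15, 17):
  bit 0 = 1: acc = O + (15, 17) = (15, 17)
  bit 1 = 1: acc = (15, 17) + (12, 8) = (1, 6)

3P = (1, 6)


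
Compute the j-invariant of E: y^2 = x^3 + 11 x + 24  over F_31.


Delta = -16(4 a^3 + 27 b^2) mod 31 = 9
-1728 * (4 a)^3 = -1728 * (4*11)^3 mod 31 = 30
j = 30 * 9^(-1) mod 31 = 24

j = 24 (mod 31)


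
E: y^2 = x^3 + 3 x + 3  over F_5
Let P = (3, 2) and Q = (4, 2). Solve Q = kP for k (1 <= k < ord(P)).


Enumerate multiples of P until we hit Q = (4, 2):
  1P = (3, 2)
  2P = (4, 3)
  3P = (4, 2)
Match found at i = 3.

k = 3


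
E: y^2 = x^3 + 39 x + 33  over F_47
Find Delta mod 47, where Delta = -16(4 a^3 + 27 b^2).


4 a^3 + 27 b^2 = 4*39^3 + 27*33^2 = 237276 + 29403 = 266679
Delta = -16 * (266679) = -4266864
Delta mod 47 = 31

Delta = 31 (mod 47)


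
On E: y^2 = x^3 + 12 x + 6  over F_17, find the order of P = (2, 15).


Compute successive multiples of P until we hit O:
  1P = (2, 15)
  2P = (15, 12)
  3P = (8, 6)
  4P = (5, 15)
  5P = (10, 2)
  6P = (1, 11)
  7P = (13, 9)
  8P = (3, 1)
  ... (continuing to 23P)
  23P = O

ord(P) = 23


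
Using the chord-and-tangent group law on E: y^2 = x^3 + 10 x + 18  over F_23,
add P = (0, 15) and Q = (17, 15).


P != Q, so use the chord formula.
s = (y2 - y1) / (x2 - x1) = (0) / (17) mod 23 = 0
x3 = s^2 - x1 - x2 mod 23 = 0^2 - 0 - 17 = 6
y3 = s (x1 - x3) - y1 mod 23 = 0 * (0 - 6) - 15 = 8

P + Q = (6, 8)


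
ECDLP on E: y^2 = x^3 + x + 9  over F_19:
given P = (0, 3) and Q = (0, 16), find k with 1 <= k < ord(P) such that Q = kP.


Enumerate multiples of P until we hit Q = (0, 16):
  1P = (0, 3)
  2P = (9, 5)
  3P = (7, 6)
  4P = (18, 11)
  5P = (8, 4)
  6P = (3, 18)
  7P = (3, 1)
  8P = (8, 15)
  9P = (18, 8)
  10P = (7, 13)
  11P = (9, 14)
  12P = (0, 16)
Match found at i = 12.

k = 12


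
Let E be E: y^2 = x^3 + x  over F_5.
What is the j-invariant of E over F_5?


Delta = -16(4 a^3 + 27 b^2) mod 5 = 1
-1728 * (4 a)^3 = -1728 * (4*1)^3 mod 5 = 3
j = 3 * 1^(-1) mod 5 = 3

j = 3 (mod 5)


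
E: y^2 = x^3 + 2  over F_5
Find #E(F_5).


For each x in F_5, count y with y^2 = x^3 + 0 x + 2 mod 5:
  x = 2: RHS = 0, y in [0]  -> 1 point(s)
  x = 3: RHS = 4, y in [2, 3]  -> 2 point(s)
  x = 4: RHS = 1, y in [1, 4]  -> 2 point(s)
Affine points: 5. Add the point at infinity: total = 6.

#E(F_5) = 6


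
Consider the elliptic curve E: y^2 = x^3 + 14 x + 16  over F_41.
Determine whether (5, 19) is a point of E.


Check whether y^2 = x^3 + 14 x + 16 (mod 41) for (x, y) = (5, 19).
LHS: y^2 = 19^2 mod 41 = 33
RHS: x^3 + 14 x + 16 = 5^3 + 14*5 + 16 mod 41 = 6
LHS != RHS

No, not on the curve


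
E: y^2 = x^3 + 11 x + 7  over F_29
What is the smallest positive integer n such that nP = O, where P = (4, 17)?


Compute successive multiples of P until we hit O:
  1P = (4, 17)
  2P = (28, 13)
  3P = (22, 15)
  4P = (27, 21)
  5P = (21, 4)
  6P = (9, 9)
  7P = (0, 23)
  8P = (20, 7)
  ... (continuing to 39P)
  39P = O

ord(P) = 39


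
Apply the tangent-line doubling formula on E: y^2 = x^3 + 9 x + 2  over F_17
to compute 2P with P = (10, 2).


Doubling: s = (3 x1^2 + a) / (2 y1)
s = (3*10^2 + 9) / (2*2) mod 17 = 5
x3 = s^2 - 2 x1 mod 17 = 5^2 - 2*10 = 5
y3 = s (x1 - x3) - y1 mod 17 = 5 * (10 - 5) - 2 = 6

2P = (5, 6)


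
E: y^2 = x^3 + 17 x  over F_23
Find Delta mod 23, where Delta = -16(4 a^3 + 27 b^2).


4 a^3 + 27 b^2 = 4*17^3 + 27*0^2 = 19652 + 0 = 19652
Delta = -16 * (19652) = -314432
Delta mod 23 = 1

Delta = 1 (mod 23)


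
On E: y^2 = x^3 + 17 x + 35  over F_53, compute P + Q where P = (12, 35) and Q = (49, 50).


P != Q, so use the chord formula.
s = (y2 - y1) / (x2 - x1) = (15) / (37) mod 53 = 9
x3 = s^2 - x1 - x2 mod 53 = 9^2 - 12 - 49 = 20
y3 = s (x1 - x3) - y1 mod 53 = 9 * (12 - 20) - 35 = 52

P + Q = (20, 52)


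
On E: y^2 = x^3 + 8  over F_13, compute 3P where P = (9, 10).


k = 3 = 11_2 (binary, LSB first: 11)
Double-and-add from P = (9, 10):
  bit 0 = 1: acc = O + (9, 10) = (9, 10)
  bit 1 = 1: acc = (9, 10) + (7, 0) = (9, 3)

3P = (9, 3)


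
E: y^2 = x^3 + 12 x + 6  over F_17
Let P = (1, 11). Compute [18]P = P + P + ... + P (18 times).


k = 18 = 10010_2 (binary, LSB first: 01001)
Double-and-add from P = (1, 11):
  bit 0 = 0: acc unchanged = O
  bit 1 = 1: acc = O + (7, 5) = (7, 5)
  bit 2 = 0: acc unchanged = (7, 5)
  bit 3 = 0: acc unchanged = (7, 5)
  bit 4 = 1: acc = (7, 5) + (5, 15) = (13, 8)

18P = (13, 8)


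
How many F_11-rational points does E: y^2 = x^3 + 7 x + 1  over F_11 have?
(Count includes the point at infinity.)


For each x in F_11, count y with y^2 = x^3 + 7 x + 1 mod 11:
  x = 0: RHS = 1, y in [1, 10]  -> 2 point(s)
  x = 1: RHS = 9, y in [3, 8]  -> 2 point(s)
  x = 2: RHS = 1, y in [1, 10]  -> 2 point(s)
  x = 3: RHS = 5, y in [4, 7]  -> 2 point(s)
  x = 4: RHS = 5, y in [4, 7]  -> 2 point(s)
  x = 9: RHS = 1, y in [1, 10]  -> 2 point(s)
  x = 10: RHS = 4, y in [2, 9]  -> 2 point(s)
Affine points: 14. Add the point at infinity: total = 15.

#E(F_11) = 15


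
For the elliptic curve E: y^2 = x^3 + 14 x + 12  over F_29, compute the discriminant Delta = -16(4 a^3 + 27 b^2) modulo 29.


4 a^3 + 27 b^2 = 4*14^3 + 27*12^2 = 10976 + 3888 = 14864
Delta = -16 * (14864) = -237824
Delta mod 29 = 5

Delta = 5 (mod 29)


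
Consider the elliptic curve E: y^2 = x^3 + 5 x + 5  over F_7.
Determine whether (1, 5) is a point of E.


Check whether y^2 = x^3 + 5 x + 5 (mod 7) for (x, y) = (1, 5).
LHS: y^2 = 5^2 mod 7 = 4
RHS: x^3 + 5 x + 5 = 1^3 + 5*1 + 5 mod 7 = 4
LHS = RHS

Yes, on the curve


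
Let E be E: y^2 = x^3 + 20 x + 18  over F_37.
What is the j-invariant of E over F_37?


Delta = -16(4 a^3 + 27 b^2) mod 37 = 9
-1728 * (4 a)^3 = -1728 * (4*20)^3 mod 37 = 8
j = 8 * 9^(-1) mod 37 = 5

j = 5 (mod 37)


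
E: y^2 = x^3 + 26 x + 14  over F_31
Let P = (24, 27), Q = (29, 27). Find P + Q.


P != Q, so use the chord formula.
s = (y2 - y1) / (x2 - x1) = (0) / (5) mod 31 = 0
x3 = s^2 - x1 - x2 mod 31 = 0^2 - 24 - 29 = 9
y3 = s (x1 - x3) - y1 mod 31 = 0 * (24 - 9) - 27 = 4

P + Q = (9, 4)


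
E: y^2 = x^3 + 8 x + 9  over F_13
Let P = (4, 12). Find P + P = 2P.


Doubling: s = (3 x1^2 + a) / (2 y1)
s = (3*4^2 + 8) / (2*12) mod 13 = 11
x3 = s^2 - 2 x1 mod 13 = 11^2 - 2*4 = 9
y3 = s (x1 - x3) - y1 mod 13 = 11 * (4 - 9) - 12 = 11

2P = (9, 11)


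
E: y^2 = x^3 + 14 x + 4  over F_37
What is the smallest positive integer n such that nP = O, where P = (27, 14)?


Compute successive multiples of P until we hit O:
  1P = (27, 14)
  2P = (24, 17)
  3P = (24, 20)
  4P = (27, 23)
  5P = O

ord(P) = 5


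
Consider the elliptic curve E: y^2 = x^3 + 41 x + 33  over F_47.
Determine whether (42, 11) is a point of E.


Check whether y^2 = x^3 + 41 x + 33 (mod 47) for (x, y) = (42, 11).
LHS: y^2 = 11^2 mod 47 = 27
RHS: x^3 + 41 x + 33 = 42^3 + 41*42 + 33 mod 47 = 32
LHS != RHS

No, not on the curve


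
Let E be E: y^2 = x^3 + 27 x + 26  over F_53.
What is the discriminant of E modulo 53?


4 a^3 + 27 b^2 = 4*27^3 + 27*26^2 = 78732 + 18252 = 96984
Delta = -16 * (96984) = -1551744
Delta mod 53 = 43

Delta = 43 (mod 53)


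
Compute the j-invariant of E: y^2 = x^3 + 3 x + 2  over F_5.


Delta = -16(4 a^3 + 27 b^2) mod 5 = 4
-1728 * (4 a)^3 = -1728 * (4*3)^3 mod 5 = 1
j = 1 * 4^(-1) mod 5 = 4

j = 4 (mod 5)


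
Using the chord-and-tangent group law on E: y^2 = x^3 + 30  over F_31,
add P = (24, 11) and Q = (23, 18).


P != Q, so use the chord formula.
s = (y2 - y1) / (x2 - x1) = (7) / (30) mod 31 = 24
x3 = s^2 - x1 - x2 mod 31 = 24^2 - 24 - 23 = 2
y3 = s (x1 - x3) - y1 mod 31 = 24 * (24 - 2) - 11 = 21

P + Q = (2, 21)


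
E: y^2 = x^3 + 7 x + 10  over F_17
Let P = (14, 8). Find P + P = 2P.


Doubling: s = (3 x1^2 + a) / (2 y1)
s = (3*14^2 + 7) / (2*8) mod 17 = 0
x3 = s^2 - 2 x1 mod 17 = 0^2 - 2*14 = 6
y3 = s (x1 - x3) - y1 mod 17 = 0 * (14 - 6) - 8 = 9

2P = (6, 9)


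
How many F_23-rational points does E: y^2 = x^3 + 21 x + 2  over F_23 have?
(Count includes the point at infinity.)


For each x in F_23, count y with y^2 = x^3 + 21 x + 2 mod 23:
  x = 0: RHS = 2, y in [5, 18]  -> 2 point(s)
  x = 1: RHS = 1, y in [1, 22]  -> 2 point(s)
  x = 2: RHS = 6, y in [11, 12]  -> 2 point(s)
  x = 3: RHS = 0, y in [0]  -> 1 point(s)
  x = 4: RHS = 12, y in [9, 14]  -> 2 point(s)
  x = 5: RHS = 2, y in [5, 18]  -> 2 point(s)
  x = 7: RHS = 9, y in [3, 20]  -> 2 point(s)
  x = 9: RHS = 0, y in [0]  -> 1 point(s)
  x = 10: RHS = 16, y in [4, 19]  -> 2 point(s)
  x = 11: RHS = 0, y in [0]  -> 1 point(s)
  x = 12: RHS = 4, y in [2, 21]  -> 2 point(s)
  x = 14: RHS = 4, y in [2, 21]  -> 2 point(s)
  x = 15: RHS = 12, y in [9, 14]  -> 2 point(s)
  x = 16: RHS = 18, y in [8, 15]  -> 2 point(s)
  x = 18: RHS = 2, y in [5, 18]  -> 2 point(s)
  x = 20: RHS = 4, y in [2, 21]  -> 2 point(s)
  x = 22: RHS = 3, y in [7, 16]  -> 2 point(s)
Affine points: 31. Add the point at infinity: total = 32.

#E(F_23) = 32


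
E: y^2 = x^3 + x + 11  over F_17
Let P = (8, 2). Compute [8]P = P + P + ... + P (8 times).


k = 8 = 1000_2 (binary, LSB first: 0001)
Double-and-add from P = (8, 2):
  bit 0 = 0: acc unchanged = O
  bit 1 = 0: acc unchanged = O
  bit 2 = 0: acc unchanged = O
  bit 3 = 1: acc = O + (16, 14) = (16, 14)

8P = (16, 14)


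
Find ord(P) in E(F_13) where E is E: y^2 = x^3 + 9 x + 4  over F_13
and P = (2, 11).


Compute successive multiples of P until we hit O:
  1P = (2, 11)
  2P = (0, 11)
  3P = (11, 2)
  4P = (1, 1)
  5P = (6, 1)
  6P = (8, 4)
  7P = (4, 0)
  8P = (8, 9)
  ... (continuing to 14P)
  14P = O

ord(P) = 14


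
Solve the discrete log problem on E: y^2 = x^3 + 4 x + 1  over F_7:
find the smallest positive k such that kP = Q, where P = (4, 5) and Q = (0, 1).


Enumerate multiples of P until we hit Q = (0, 1):
  1P = (4, 5)
  2P = (0, 6)
  3P = (0, 1)
Match found at i = 3.

k = 3


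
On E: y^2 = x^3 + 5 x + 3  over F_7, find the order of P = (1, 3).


Compute successive multiples of P until we hit O:
  1P = (1, 3)
  2P = (6, 2)
  3P = (2, 0)
  4P = (6, 5)
  5P = (1, 4)
  6P = O

ord(P) = 6


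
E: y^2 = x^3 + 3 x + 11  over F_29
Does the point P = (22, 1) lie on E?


Check whether y^2 = x^3 + 3 x + 11 (mod 29) for (x, y) = (22, 1).
LHS: y^2 = 1^2 mod 29 = 1
RHS: x^3 + 3 x + 11 = 22^3 + 3*22 + 11 mod 29 = 24
LHS != RHS

No, not on the curve


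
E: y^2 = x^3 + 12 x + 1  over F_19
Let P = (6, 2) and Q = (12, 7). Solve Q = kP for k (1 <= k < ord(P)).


Enumerate multiples of P until we hit Q = (12, 7):
  1P = (6, 2)
  2P = (14, 5)
  3P = (3, 11)
  4P = (0, 18)
  5P = (18, 11)
  6P = (11, 18)
  7P = (13, 6)
  8P = (17, 8)
  9P = (12, 12)
  10P = (8, 1)
  11P = (10, 0)
  12P = (8, 18)
  13P = (12, 7)
Match found at i = 13.

k = 13


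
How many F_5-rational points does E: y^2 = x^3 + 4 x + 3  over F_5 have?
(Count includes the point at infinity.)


For each x in F_5, count y with y^2 = x^3 + 4 x + 3 mod 5:
  x = 2: RHS = 4, y in [2, 3]  -> 2 point(s)
Affine points: 2. Add the point at infinity: total = 3.

#E(F_5) = 3


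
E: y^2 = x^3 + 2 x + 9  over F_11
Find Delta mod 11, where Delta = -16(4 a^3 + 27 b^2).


4 a^3 + 27 b^2 = 4*2^3 + 27*9^2 = 32 + 2187 = 2219
Delta = -16 * (2219) = -35504
Delta mod 11 = 4

Delta = 4 (mod 11)


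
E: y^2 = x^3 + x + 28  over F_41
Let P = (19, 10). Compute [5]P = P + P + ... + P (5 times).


k = 5 = 101_2 (binary, LSB first: 101)
Double-and-add from P = (19, 10):
  bit 0 = 1: acc = O + (19, 10) = (19, 10)
  bit 1 = 0: acc unchanged = (19, 10)
  bit 2 = 1: acc = (19, 10) + (28, 14) = (19, 31)

5P = (19, 31)


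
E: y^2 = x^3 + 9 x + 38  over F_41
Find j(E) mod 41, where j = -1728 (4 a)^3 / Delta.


Delta = -16(4 a^3 + 27 b^2) mod 41 = 9
-1728 * (4 a)^3 = -1728 * (4*9)^3 mod 41 = 12
j = 12 * 9^(-1) mod 41 = 15

j = 15 (mod 41)


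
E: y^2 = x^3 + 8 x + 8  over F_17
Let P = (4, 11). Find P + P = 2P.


Doubling: s = (3 x1^2 + a) / (2 y1)
s = (3*4^2 + 8) / (2*11) mod 17 = 1
x3 = s^2 - 2 x1 mod 17 = 1^2 - 2*4 = 10
y3 = s (x1 - x3) - y1 mod 17 = 1 * (4 - 10) - 11 = 0

2P = (10, 0)


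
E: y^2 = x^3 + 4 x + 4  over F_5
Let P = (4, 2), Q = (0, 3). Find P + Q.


P != Q, so use the chord formula.
s = (y2 - y1) / (x2 - x1) = (1) / (1) mod 5 = 1
x3 = s^2 - x1 - x2 mod 5 = 1^2 - 4 - 0 = 2
y3 = s (x1 - x3) - y1 mod 5 = 1 * (4 - 2) - 2 = 0

P + Q = (2, 0)


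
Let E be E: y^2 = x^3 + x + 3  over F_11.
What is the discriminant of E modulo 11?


4 a^3 + 27 b^2 = 4*1^3 + 27*3^2 = 4 + 243 = 247
Delta = -16 * (247) = -3952
Delta mod 11 = 8

Delta = 8 (mod 11)


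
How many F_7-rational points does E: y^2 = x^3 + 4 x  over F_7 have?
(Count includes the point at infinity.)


For each x in F_7, count y with y^2 = x^3 + 4 x + 0 mod 7:
  x = 0: RHS = 0, y in [0]  -> 1 point(s)
  x = 2: RHS = 2, y in [3, 4]  -> 2 point(s)
  x = 3: RHS = 4, y in [2, 5]  -> 2 point(s)
  x = 6: RHS = 2, y in [3, 4]  -> 2 point(s)
Affine points: 7. Add the point at infinity: total = 8.

#E(F_7) = 8


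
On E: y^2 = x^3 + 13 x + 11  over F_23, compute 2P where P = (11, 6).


Doubling: s = (3 x1^2 + a) / (2 y1)
s = (3*11^2 + 13) / (2*6) mod 23 = 16
x3 = s^2 - 2 x1 mod 23 = 16^2 - 2*11 = 4
y3 = s (x1 - x3) - y1 mod 23 = 16 * (11 - 4) - 6 = 14

2P = (4, 14)


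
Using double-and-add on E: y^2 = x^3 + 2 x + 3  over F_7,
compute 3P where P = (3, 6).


k = 3 = 11_2 (binary, LSB first: 11)
Double-and-add from P = (3, 6):
  bit 0 = 1: acc = O + (3, 6) = (3, 6)
  bit 1 = 1: acc = (3, 6) + (3, 1) = O

3P = O


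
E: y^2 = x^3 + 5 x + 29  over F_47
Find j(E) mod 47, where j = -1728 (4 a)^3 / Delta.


Delta = -16(4 a^3 + 27 b^2) mod 47 = 35
-1728 * (4 a)^3 = -1728 * (4*5)^3 mod 47 = 16
j = 16 * 35^(-1) mod 47 = 30

j = 30 (mod 47)


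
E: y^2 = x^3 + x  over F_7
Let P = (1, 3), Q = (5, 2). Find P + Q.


P != Q, so use the chord formula.
s = (y2 - y1) / (x2 - x1) = (6) / (4) mod 7 = 5
x3 = s^2 - x1 - x2 mod 7 = 5^2 - 1 - 5 = 5
y3 = s (x1 - x3) - y1 mod 7 = 5 * (1 - 5) - 3 = 5

P + Q = (5, 5)


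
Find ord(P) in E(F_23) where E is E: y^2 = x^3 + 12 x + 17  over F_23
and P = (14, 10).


Compute successive multiples of P until we hit O:
  1P = (14, 10)
  2P = (21, 10)
  3P = (11, 13)
  4P = (22, 21)
  5P = (18, 19)
  6P = (9, 7)
  7P = (16, 21)
  8P = (6, 11)
  ... (continuing to 28P)
  28P = O

ord(P) = 28


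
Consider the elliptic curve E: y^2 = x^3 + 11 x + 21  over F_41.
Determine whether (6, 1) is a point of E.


Check whether y^2 = x^3 + 11 x + 21 (mod 41) for (x, y) = (6, 1).
LHS: y^2 = 1^2 mod 41 = 1
RHS: x^3 + 11 x + 21 = 6^3 + 11*6 + 21 mod 41 = 16
LHS != RHS

No, not on the curve


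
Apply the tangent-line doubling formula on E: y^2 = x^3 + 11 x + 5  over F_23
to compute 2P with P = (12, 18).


Doubling: s = (3 x1^2 + a) / (2 y1)
s = (3*12^2 + 11) / (2*18) mod 23 = 4
x3 = s^2 - 2 x1 mod 23 = 4^2 - 2*12 = 15
y3 = s (x1 - x3) - y1 mod 23 = 4 * (12 - 15) - 18 = 16

2P = (15, 16)


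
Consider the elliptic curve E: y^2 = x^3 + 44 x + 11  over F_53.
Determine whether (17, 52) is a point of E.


Check whether y^2 = x^3 + 44 x + 11 (mod 53) for (x, y) = (17, 52).
LHS: y^2 = 52^2 mod 53 = 1
RHS: x^3 + 44 x + 11 = 17^3 + 44*17 + 11 mod 53 = 1
LHS = RHS

Yes, on the curve


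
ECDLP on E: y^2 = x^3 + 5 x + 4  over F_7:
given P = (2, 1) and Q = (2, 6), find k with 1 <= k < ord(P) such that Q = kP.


Enumerate multiples of P until we hit Q = (2, 6):
  1P = (2, 1)
  2P = (0, 2)
  3P = (0, 5)
  4P = (2, 6)
Match found at i = 4.

k = 4


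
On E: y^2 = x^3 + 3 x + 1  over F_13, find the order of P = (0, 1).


Compute successive multiples of P until we hit O:
  1P = (0, 1)
  2P = (12, 7)
  3P = (11, 0)
  4P = (12, 6)
  5P = (0, 12)
  6P = O

ord(P) = 6


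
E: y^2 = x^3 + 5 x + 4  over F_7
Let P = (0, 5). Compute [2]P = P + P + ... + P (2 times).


k = 2 = 10_2 (binary, LSB first: 01)
Double-and-add from P = (0, 5):
  bit 0 = 0: acc unchanged = O
  bit 1 = 1: acc = O + (2, 1) = (2, 1)

2P = (2, 1)


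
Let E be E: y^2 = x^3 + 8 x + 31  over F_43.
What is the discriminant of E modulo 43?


4 a^3 + 27 b^2 = 4*8^3 + 27*31^2 = 2048 + 25947 = 27995
Delta = -16 * (27995) = -447920
Delta mod 43 = 11

Delta = 11 (mod 43)


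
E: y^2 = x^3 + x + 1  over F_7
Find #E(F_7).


For each x in F_7, count y with y^2 = x^3 + 1 x + 1 mod 7:
  x = 0: RHS = 1, y in [1, 6]  -> 2 point(s)
  x = 2: RHS = 4, y in [2, 5]  -> 2 point(s)
Affine points: 4. Add the point at infinity: total = 5.

#E(F_7) = 5


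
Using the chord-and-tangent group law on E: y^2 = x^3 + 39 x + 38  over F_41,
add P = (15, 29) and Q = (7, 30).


P != Q, so use the chord formula.
s = (y2 - y1) / (x2 - x1) = (1) / (33) mod 41 = 5
x3 = s^2 - x1 - x2 mod 41 = 5^2 - 15 - 7 = 3
y3 = s (x1 - x3) - y1 mod 41 = 5 * (15 - 3) - 29 = 31

P + Q = (3, 31)


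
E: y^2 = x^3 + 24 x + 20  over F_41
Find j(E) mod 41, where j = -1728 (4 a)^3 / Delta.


Delta = -16(4 a^3 + 27 b^2) mod 41 = 18
-1728 * (4 a)^3 = -1728 * (4*24)^3 mod 41 = 18
j = 18 * 18^(-1) mod 41 = 1

j = 1 (mod 41)


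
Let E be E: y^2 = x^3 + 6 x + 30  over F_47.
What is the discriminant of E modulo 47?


4 a^3 + 27 b^2 = 4*6^3 + 27*30^2 = 864 + 24300 = 25164
Delta = -16 * (25164) = -402624
Delta mod 47 = 25

Delta = 25 (mod 47)


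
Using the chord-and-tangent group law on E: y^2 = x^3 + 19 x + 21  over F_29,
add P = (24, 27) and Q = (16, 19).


P != Q, so use the chord formula.
s = (y2 - y1) / (x2 - x1) = (21) / (21) mod 29 = 1
x3 = s^2 - x1 - x2 mod 29 = 1^2 - 24 - 16 = 19
y3 = s (x1 - x3) - y1 mod 29 = 1 * (24 - 19) - 27 = 7

P + Q = (19, 7)


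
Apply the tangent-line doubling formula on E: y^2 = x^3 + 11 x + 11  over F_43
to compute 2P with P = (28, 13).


Doubling: s = (3 x1^2 + a) / (2 y1)
s = (3*28^2 + 11) / (2*13) mod 43 = 33
x3 = s^2 - 2 x1 mod 43 = 33^2 - 2*28 = 1
y3 = s (x1 - x3) - y1 mod 43 = 33 * (28 - 1) - 13 = 18

2P = (1, 18)


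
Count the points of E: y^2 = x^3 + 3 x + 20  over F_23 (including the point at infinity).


For each x in F_23, count y with y^2 = x^3 + 3 x + 20 mod 23:
  x = 1: RHS = 1, y in [1, 22]  -> 2 point(s)
  x = 4: RHS = 4, y in [2, 21]  -> 2 point(s)
  x = 6: RHS = 1, y in [1, 22]  -> 2 point(s)
  x = 7: RHS = 16, y in [4, 19]  -> 2 point(s)
  x = 8: RHS = 4, y in [2, 21]  -> 2 point(s)
  x = 11: RHS = 4, y in [2, 21]  -> 2 point(s)
  x = 12: RHS = 13, y in [6, 17]  -> 2 point(s)
  x = 13: RHS = 2, y in [5, 18]  -> 2 point(s)
  x = 14: RHS = 0, y in [0]  -> 1 point(s)
  x = 15: RHS = 13, y in [6, 17]  -> 2 point(s)
  x = 16: RHS = 1, y in [1, 22]  -> 2 point(s)
  x = 17: RHS = 16, y in [4, 19]  -> 2 point(s)
  x = 18: RHS = 18, y in [8, 15]  -> 2 point(s)
  x = 19: RHS = 13, y in [6, 17]  -> 2 point(s)
  x = 21: RHS = 6, y in [11, 12]  -> 2 point(s)
  x = 22: RHS = 16, y in [4, 19]  -> 2 point(s)
Affine points: 31. Add the point at infinity: total = 32.

#E(F_23) = 32


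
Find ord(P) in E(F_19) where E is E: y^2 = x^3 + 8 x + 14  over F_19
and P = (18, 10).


Compute successive multiples of P until we hit O:
  1P = (18, 10)
  2P = (9, 13)
  3P = (9, 6)
  4P = (18, 9)
  5P = O

ord(P) = 5


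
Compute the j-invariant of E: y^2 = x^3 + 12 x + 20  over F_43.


Delta = -16(4 a^3 + 27 b^2) mod 43 = 21
-1728 * (4 a)^3 = -1728 * (4*12)^3 mod 43 = 32
j = 32 * 21^(-1) mod 43 = 22

j = 22 (mod 43)


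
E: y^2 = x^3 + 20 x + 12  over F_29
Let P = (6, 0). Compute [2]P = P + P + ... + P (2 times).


k = 2 = 10_2 (binary, LSB first: 01)
Double-and-add from P = (6, 0):
  bit 0 = 0: acc unchanged = O
  bit 1 = 1: acc = O + O = O

2P = O


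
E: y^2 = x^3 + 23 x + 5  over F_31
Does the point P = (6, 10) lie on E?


Check whether y^2 = x^3 + 23 x + 5 (mod 31) for (x, y) = (6, 10).
LHS: y^2 = 10^2 mod 31 = 7
RHS: x^3 + 23 x + 5 = 6^3 + 23*6 + 5 mod 31 = 18
LHS != RHS

No, not on the curve


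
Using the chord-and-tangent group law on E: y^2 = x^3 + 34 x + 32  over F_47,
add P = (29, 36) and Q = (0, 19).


P != Q, so use the chord formula.
s = (y2 - y1) / (x2 - x1) = (30) / (18) mod 47 = 33
x3 = s^2 - x1 - x2 mod 47 = 33^2 - 29 - 0 = 26
y3 = s (x1 - x3) - y1 mod 47 = 33 * (29 - 26) - 36 = 16

P + Q = (26, 16)


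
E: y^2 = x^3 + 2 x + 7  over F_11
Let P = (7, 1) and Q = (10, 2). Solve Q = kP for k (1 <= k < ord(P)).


Enumerate multiples of P until we hit Q = (10, 2):
  1P = (7, 1)
  2P = (6, 2)
  3P = (10, 2)
Match found at i = 3.

k = 3
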